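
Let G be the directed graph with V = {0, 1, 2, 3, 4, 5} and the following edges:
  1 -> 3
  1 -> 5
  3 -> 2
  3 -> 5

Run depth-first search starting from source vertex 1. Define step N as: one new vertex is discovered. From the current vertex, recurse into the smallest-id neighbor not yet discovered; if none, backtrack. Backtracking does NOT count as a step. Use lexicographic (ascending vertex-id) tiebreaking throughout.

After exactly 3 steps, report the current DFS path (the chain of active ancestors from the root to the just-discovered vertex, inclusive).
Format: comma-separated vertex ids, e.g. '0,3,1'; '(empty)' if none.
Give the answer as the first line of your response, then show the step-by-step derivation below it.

1,3,2

step 1: discover 1; path=1; order=1
step 2: discover 3; path=1>3; order=1,3
step 3: discover 2; path=1>3>2; order=1,3,2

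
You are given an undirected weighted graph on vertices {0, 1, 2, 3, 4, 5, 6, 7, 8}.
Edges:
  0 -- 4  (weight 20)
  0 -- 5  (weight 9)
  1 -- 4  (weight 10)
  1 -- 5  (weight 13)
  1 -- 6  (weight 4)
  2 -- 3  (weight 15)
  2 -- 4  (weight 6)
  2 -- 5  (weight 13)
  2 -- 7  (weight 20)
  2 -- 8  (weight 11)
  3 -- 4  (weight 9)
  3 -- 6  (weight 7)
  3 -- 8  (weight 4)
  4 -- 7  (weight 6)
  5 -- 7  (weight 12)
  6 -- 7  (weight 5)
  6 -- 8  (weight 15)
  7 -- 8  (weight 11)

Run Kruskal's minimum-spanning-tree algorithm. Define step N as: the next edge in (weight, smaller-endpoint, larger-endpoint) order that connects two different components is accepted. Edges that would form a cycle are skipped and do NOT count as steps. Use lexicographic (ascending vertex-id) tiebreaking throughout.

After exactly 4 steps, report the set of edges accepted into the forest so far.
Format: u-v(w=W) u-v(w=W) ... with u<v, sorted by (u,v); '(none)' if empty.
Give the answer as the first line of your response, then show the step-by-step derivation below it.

1-6(w=4) 2-4(w=6) 3-8(w=4) 6-7(w=5)

step 1: add edge 1-6 (w=4); MST = {1-6(w=4)}
step 2: add edge 3-8 (w=4); MST = {1-6(w=4) 3-8(w=4)}
step 3: add edge 6-7 (w=5); MST = {1-6(w=4) 3-8(w=4) 6-7(w=5)}
step 4: add edge 2-4 (w=6); MST = {1-6(w=4) 2-4(w=6) 3-8(w=4) 6-7(w=5)}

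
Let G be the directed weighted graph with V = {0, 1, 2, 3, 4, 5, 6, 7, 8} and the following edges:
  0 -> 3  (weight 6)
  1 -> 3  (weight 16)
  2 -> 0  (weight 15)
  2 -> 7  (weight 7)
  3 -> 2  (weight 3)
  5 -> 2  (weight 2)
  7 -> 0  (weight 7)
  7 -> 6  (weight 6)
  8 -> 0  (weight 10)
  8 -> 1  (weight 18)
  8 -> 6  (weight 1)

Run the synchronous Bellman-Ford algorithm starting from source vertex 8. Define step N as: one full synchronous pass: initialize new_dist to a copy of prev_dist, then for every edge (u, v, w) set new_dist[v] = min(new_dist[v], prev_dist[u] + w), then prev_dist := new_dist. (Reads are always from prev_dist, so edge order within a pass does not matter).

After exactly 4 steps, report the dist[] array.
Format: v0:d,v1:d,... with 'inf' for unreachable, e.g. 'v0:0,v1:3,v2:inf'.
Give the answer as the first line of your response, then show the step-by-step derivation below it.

v0:10,v1:18,v2:19,v3:16,v4:inf,v5:inf,v6:1,v7:26,v8:0

step 1: dist = v0:10,v1:18,v2:inf,v3:inf,v4:inf,v5:inf,v6:1,v7:inf,v8:0
step 2: dist = v0:10,v1:18,v2:inf,v3:16,v4:inf,v5:inf,v6:1,v7:inf,v8:0
step 3: dist = v0:10,v1:18,v2:19,v3:16,v4:inf,v5:inf,v6:1,v7:inf,v8:0
step 4: dist = v0:10,v1:18,v2:19,v3:16,v4:inf,v5:inf,v6:1,v7:26,v8:0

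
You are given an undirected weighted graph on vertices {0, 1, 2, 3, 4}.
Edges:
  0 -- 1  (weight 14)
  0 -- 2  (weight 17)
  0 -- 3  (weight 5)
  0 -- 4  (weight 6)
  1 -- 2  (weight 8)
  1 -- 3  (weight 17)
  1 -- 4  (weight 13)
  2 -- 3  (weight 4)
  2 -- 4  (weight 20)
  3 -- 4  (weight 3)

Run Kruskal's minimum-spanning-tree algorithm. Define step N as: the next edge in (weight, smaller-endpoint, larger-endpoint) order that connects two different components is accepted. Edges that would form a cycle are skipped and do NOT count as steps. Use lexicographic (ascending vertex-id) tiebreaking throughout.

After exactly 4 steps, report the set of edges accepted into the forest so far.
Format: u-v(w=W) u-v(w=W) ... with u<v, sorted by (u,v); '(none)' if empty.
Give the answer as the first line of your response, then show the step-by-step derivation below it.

0-3(w=5) 1-2(w=8) 2-3(w=4) 3-4(w=3)

step 1: add edge 3-4 (w=3); MST = {3-4(w=3)}
step 2: add edge 2-3 (w=4); MST = {2-3(w=4) 3-4(w=3)}
step 3: add edge 0-3 (w=5); MST = {0-3(w=5) 2-3(w=4) 3-4(w=3)}
step 4: add edge 1-2 (w=8); MST = {0-3(w=5) 1-2(w=8) 2-3(w=4) 3-4(w=3)}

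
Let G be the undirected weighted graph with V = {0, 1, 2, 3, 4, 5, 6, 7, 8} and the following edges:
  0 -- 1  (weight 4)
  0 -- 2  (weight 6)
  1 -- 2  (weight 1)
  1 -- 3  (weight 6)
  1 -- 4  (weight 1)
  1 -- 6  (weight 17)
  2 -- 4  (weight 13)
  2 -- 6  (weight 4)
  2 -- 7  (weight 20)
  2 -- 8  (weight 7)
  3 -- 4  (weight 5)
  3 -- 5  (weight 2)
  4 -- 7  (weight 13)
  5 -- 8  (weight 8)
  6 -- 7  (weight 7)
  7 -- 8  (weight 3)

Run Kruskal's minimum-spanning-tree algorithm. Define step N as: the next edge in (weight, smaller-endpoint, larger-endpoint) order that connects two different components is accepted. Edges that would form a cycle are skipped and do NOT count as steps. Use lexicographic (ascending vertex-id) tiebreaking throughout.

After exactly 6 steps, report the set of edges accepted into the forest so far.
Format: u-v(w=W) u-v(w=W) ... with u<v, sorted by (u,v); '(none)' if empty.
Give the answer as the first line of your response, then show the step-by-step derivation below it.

0-1(w=4) 1-2(w=1) 1-4(w=1) 2-6(w=4) 3-5(w=2) 7-8(w=3)

step 1: add edge 1-2 (w=1); MST = {1-2(w=1)}
step 2: add edge 1-4 (w=1); MST = {1-2(w=1) 1-4(w=1)}
step 3: add edge 3-5 (w=2); MST = {1-2(w=1) 1-4(w=1) 3-5(w=2)}
step 4: add edge 7-8 (w=3); MST = {1-2(w=1) 1-4(w=1) 3-5(w=2) 7-8(w=3)}
step 5: add edge 0-1 (w=4); MST = {0-1(w=4) 1-2(w=1) 1-4(w=1) 3-5(w=2) 7-8(w=3)}
step 6: add edge 2-6 (w=4); MST = {0-1(w=4) 1-2(w=1) 1-4(w=1) 2-6(w=4) 3-5(w=2) 7-8(w=3)}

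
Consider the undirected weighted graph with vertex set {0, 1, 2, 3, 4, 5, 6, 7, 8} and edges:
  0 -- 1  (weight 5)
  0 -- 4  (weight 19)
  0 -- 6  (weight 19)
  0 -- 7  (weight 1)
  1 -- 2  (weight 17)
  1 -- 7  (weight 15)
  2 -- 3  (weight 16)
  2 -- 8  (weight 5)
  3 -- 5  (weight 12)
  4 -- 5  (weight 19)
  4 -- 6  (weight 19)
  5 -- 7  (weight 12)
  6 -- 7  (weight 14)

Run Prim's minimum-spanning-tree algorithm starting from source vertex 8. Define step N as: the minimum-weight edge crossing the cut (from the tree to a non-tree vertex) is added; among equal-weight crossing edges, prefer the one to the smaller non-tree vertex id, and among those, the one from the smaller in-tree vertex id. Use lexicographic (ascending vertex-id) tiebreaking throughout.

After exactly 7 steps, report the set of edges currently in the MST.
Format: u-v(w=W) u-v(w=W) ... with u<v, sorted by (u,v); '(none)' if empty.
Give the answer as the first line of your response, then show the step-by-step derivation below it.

0-1(w=5) 0-7(w=1) 2-3(w=16) 2-8(w=5) 3-5(w=12) 5-7(w=12) 6-7(w=14)

step 1: add edge 2-8 (w=5); MST = {2-8(w=5)}
step 2: add edge 2-3 (w=16); MST = {2-3(w=16) 2-8(w=5)}
step 3: add edge 3-5 (w=12); MST = {2-3(w=16) 2-8(w=5) 3-5(w=12)}
step 4: add edge 5-7 (w=12); MST = {2-3(w=16) 2-8(w=5) 3-5(w=12) 5-7(w=12)}
step 5: add edge 0-7 (w=1); MST = {0-7(w=1) 2-3(w=16) 2-8(w=5) 3-5(w=12) 5-7(w=12)}
step 6: add edge 0-1 (w=5); MST = {0-1(w=5) 0-7(w=1) 2-3(w=16) 2-8(w=5) 3-5(w=12) 5-7(w=12)}
step 7: add edge 6-7 (w=14); MST = {0-1(w=5) 0-7(w=1) 2-3(w=16) 2-8(w=5) 3-5(w=12) 5-7(w=12) 6-7(w=14)}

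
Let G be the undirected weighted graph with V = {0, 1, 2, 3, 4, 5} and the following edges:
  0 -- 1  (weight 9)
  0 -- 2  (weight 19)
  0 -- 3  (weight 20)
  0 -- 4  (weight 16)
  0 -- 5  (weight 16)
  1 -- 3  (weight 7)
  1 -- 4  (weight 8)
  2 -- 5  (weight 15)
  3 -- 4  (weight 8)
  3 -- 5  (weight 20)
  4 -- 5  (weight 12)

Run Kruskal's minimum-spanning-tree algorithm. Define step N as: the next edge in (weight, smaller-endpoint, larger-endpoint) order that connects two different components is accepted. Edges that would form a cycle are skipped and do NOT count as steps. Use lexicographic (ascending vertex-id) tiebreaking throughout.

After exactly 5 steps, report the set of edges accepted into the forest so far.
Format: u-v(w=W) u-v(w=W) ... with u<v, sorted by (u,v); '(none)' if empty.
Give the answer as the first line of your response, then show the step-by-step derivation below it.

0-1(w=9) 1-3(w=7) 1-4(w=8) 2-5(w=15) 4-5(w=12)

step 1: add edge 1-3 (w=7); MST = {1-3(w=7)}
step 2: add edge 1-4 (w=8); MST = {1-3(w=7) 1-4(w=8)}
step 3: add edge 0-1 (w=9); MST = {0-1(w=9) 1-3(w=7) 1-4(w=8)}
step 4: add edge 4-5 (w=12); MST = {0-1(w=9) 1-3(w=7) 1-4(w=8) 4-5(w=12)}
step 5: add edge 2-5 (w=15); MST = {0-1(w=9) 1-3(w=7) 1-4(w=8) 2-5(w=15) 4-5(w=12)}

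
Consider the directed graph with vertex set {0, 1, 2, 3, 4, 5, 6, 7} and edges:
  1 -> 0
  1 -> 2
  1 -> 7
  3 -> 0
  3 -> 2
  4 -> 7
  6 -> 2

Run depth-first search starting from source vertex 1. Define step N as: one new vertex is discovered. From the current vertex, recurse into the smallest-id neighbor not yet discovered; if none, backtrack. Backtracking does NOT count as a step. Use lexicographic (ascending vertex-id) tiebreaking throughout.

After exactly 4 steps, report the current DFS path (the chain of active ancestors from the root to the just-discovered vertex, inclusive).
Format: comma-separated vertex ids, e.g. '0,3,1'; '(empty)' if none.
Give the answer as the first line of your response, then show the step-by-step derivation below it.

1,7

step 1: discover 1; path=1; order=1
step 2: discover 0; path=1>0; order=1,0
step 3: discover 2; path=1>2; order=1,0,2
step 4: discover 7; path=1>7; order=1,0,2,7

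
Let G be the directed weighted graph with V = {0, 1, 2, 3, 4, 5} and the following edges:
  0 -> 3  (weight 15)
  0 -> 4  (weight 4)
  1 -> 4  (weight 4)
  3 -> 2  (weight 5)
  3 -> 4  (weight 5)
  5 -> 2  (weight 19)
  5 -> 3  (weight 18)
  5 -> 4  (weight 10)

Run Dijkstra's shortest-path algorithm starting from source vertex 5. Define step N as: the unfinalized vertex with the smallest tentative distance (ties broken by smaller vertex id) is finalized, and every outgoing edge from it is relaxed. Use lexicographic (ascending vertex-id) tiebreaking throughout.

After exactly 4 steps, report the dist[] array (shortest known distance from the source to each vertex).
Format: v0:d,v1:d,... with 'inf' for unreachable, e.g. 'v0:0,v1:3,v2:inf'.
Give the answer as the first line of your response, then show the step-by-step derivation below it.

v0:inf,v1:inf,v2:19,v3:18,v4:10,v5:0

step 1: dist = v0:inf,v1:inf,v2:19,v3:18,v4:10,v5:0
step 2: dist = v0:inf,v1:inf,v2:19,v3:18,v4:10,v5:0
step 3: dist = v0:inf,v1:inf,v2:19,v3:18,v4:10,v5:0
step 4: dist = v0:inf,v1:inf,v2:19,v3:18,v4:10,v5:0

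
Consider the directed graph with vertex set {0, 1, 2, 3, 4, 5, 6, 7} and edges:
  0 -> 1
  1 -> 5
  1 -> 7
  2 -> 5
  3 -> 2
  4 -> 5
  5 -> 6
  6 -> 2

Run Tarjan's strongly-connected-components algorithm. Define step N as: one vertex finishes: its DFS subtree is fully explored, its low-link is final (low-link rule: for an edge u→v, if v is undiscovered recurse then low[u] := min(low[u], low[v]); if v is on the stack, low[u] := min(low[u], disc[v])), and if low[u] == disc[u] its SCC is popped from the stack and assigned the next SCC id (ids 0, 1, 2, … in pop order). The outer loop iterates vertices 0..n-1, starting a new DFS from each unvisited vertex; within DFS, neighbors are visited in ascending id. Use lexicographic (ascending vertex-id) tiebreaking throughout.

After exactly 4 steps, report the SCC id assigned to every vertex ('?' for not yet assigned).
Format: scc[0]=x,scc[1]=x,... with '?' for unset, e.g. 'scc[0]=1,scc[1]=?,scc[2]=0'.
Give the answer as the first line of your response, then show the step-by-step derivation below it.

scc[0]=?,scc[1]=?,scc[2]=0,scc[3]=?,scc[4]=?,scc[5]=0,scc[6]=0,scc[7]=1

step 1: low=(low[0]=0,low[1]=1,low[2]=2,low[3]=?,low[4]=?,low[5]=2,low[6]=3,low[7]=?); scc=(scc[0]=?,scc[1]=?,scc[2]=?,scc[3]=?,scc[4]=?,scc[5]=?,scc[6]=?,scc[7]=?)
step 2: low=(low[0]=0,low[1]=1,low[2]=2,low[3]=?,low[4]=?,low[5]=2,low[6]=2,low[7]=?); scc=(scc[0]=?,scc[1]=?,scc[2]=?,scc[3]=?,scc[4]=?,scc[5]=?,scc[6]=?,scc[7]=?)
step 3: low=(low[0]=0,low[1]=1,low[2]=2,low[3]=?,low[4]=?,low[5]=2,low[6]=2,low[7]=?); scc=(scc[0]=?,scc[1]=?,scc[2]=0,scc[3]=?,scc[4]=?,scc[5]=0,scc[6]=0,scc[7]=?)
step 4: low=(low[0]=0,low[1]=1,low[2]=2,low[3]=?,low[4]=?,low[5]=2,low[6]=2,low[7]=5); scc=(scc[0]=?,scc[1]=?,scc[2]=0,scc[3]=?,scc[4]=?,scc[5]=0,scc[6]=0,scc[7]=1)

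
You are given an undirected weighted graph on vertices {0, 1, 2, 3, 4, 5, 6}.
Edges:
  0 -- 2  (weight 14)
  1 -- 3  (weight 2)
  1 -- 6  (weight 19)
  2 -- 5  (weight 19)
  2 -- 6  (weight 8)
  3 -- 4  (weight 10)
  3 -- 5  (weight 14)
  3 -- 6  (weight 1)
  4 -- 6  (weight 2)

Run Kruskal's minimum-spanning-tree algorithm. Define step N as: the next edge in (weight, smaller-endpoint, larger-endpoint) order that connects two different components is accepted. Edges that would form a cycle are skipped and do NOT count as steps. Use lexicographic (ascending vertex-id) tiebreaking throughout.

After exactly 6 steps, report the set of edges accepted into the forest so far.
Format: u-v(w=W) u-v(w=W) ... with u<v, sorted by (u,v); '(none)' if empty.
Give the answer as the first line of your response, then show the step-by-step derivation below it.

0-2(w=14) 1-3(w=2) 2-6(w=8) 3-5(w=14) 3-6(w=1) 4-6(w=2)

step 1: add edge 3-6 (w=1); MST = {3-6(w=1)}
step 2: add edge 1-3 (w=2); MST = {1-3(w=2) 3-6(w=1)}
step 3: add edge 4-6 (w=2); MST = {1-3(w=2) 3-6(w=1) 4-6(w=2)}
step 4: add edge 2-6 (w=8); MST = {1-3(w=2) 2-6(w=8) 3-6(w=1) 4-6(w=2)}
step 5: add edge 0-2 (w=14); MST = {0-2(w=14) 1-3(w=2) 2-6(w=8) 3-6(w=1) 4-6(w=2)}
step 6: add edge 3-5 (w=14); MST = {0-2(w=14) 1-3(w=2) 2-6(w=8) 3-5(w=14) 3-6(w=1) 4-6(w=2)}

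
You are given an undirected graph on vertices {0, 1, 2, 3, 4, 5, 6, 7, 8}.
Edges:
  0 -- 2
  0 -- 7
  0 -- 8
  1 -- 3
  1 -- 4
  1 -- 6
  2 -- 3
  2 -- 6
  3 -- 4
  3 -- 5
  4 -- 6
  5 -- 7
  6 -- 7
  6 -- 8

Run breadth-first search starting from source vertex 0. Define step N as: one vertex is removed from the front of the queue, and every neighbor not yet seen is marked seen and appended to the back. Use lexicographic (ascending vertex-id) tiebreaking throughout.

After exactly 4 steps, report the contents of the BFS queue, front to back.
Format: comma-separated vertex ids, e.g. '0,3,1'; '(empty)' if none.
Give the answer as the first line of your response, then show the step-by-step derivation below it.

3,6,5

step 1: dequeue 0; queue=[2,7,8]; order=0
step 2: dequeue 2; queue=[7,8,3,6]; order=0,2
step 3: dequeue 7; queue=[8,3,6,5]; order=0,2,7
step 4: dequeue 8; queue=[3,6,5]; order=0,2,7,8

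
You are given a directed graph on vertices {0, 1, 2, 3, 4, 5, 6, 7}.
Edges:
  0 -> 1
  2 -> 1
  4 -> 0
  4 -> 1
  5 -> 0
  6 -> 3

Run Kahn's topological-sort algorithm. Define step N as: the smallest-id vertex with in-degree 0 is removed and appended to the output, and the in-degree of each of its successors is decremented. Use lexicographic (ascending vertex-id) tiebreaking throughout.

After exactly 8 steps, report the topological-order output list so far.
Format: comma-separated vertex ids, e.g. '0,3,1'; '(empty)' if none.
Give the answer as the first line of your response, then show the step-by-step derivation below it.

2,4,5,0,1,6,3,7

step 1: output 2; order=[2]; indeg=(2,2,0,1,0,0,0,0)
step 2: output 4; order=[2,4]; indeg=(1,1,0,1,0,0,0,0)
step 3: output 5; order=[2,4,5]; indeg=(0,1,0,1,0,0,0,0)
step 4: output 0; order=[2,4,5,0]; indeg=(0,0,0,1,0,0,0,0)
step 5: output 1; order=[2,4,5,0,1]; indeg=(0,0,0,1,0,0,0,0)
step 6: output 6; order=[2,4,5,0,1,6]; indeg=(0,0,0,0,0,0,0,0)
step 7: output 3; order=[2,4,5,0,1,6,3]; indeg=(0,0,0,0,0,0,0,0)
step 8: output 7; order=[2,4,5,0,1,6,3,7]; indeg=(0,0,0,0,0,0,0,0)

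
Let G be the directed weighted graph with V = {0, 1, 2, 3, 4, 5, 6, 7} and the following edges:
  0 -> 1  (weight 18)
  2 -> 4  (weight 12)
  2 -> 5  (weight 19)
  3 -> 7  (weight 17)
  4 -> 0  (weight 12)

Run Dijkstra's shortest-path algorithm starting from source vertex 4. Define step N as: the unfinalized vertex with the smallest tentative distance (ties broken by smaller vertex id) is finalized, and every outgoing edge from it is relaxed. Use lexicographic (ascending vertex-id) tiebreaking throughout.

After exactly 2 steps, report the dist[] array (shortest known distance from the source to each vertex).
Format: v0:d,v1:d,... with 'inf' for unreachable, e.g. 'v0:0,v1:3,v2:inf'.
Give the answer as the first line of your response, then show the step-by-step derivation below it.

v0:12,v1:30,v2:inf,v3:inf,v4:0,v5:inf,v6:inf,v7:inf

step 1: dist = v0:12,v1:inf,v2:inf,v3:inf,v4:0,v5:inf,v6:inf,v7:inf
step 2: dist = v0:12,v1:30,v2:inf,v3:inf,v4:0,v5:inf,v6:inf,v7:inf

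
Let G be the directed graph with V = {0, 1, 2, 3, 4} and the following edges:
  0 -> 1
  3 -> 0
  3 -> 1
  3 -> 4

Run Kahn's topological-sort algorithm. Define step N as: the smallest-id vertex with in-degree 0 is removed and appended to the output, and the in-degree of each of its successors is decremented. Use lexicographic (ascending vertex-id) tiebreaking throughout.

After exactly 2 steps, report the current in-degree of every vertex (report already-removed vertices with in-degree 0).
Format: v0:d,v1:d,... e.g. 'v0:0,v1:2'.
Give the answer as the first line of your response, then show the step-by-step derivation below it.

v0:0,v1:1,v2:0,v3:0,v4:0

step 1: output 2; order=[2]; indeg=(1,2,0,0,1)
step 2: output 3; order=[2,3]; indeg=(0,1,0,0,0)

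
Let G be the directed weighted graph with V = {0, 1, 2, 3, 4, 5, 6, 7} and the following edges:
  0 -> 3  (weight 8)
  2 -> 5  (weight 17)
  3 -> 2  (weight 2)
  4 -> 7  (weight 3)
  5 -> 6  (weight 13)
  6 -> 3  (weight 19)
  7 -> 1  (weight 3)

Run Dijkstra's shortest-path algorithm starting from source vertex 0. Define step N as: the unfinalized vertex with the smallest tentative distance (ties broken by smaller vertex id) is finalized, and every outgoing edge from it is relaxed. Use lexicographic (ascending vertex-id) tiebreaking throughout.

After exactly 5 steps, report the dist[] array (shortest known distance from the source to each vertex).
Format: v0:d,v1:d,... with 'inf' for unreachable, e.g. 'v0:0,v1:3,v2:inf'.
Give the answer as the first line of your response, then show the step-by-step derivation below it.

v0:0,v1:inf,v2:10,v3:8,v4:inf,v5:27,v6:40,v7:inf

step 1: dist = v0:0,v1:inf,v2:inf,v3:8,v4:inf,v5:inf,v6:inf,v7:inf
step 2: dist = v0:0,v1:inf,v2:10,v3:8,v4:inf,v5:inf,v6:inf,v7:inf
step 3: dist = v0:0,v1:inf,v2:10,v3:8,v4:inf,v5:27,v6:inf,v7:inf
step 4: dist = v0:0,v1:inf,v2:10,v3:8,v4:inf,v5:27,v6:40,v7:inf
step 5: dist = v0:0,v1:inf,v2:10,v3:8,v4:inf,v5:27,v6:40,v7:inf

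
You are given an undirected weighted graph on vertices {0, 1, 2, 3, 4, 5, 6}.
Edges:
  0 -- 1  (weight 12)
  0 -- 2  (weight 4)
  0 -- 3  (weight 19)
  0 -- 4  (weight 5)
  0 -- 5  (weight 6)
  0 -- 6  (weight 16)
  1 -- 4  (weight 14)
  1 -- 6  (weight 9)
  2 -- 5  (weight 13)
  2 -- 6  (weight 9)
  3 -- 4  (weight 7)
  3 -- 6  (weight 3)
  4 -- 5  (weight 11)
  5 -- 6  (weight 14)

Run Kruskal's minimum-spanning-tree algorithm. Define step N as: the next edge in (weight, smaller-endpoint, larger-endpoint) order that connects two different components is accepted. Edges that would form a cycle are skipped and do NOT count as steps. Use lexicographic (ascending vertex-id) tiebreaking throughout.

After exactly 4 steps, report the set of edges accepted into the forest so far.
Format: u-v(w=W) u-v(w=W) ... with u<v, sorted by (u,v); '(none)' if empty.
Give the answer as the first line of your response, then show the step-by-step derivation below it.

0-2(w=4) 0-4(w=5) 0-5(w=6) 3-6(w=3)

step 1: add edge 3-6 (w=3); MST = {3-6(w=3)}
step 2: add edge 0-2 (w=4); MST = {0-2(w=4) 3-6(w=3)}
step 3: add edge 0-4 (w=5); MST = {0-2(w=4) 0-4(w=5) 3-6(w=3)}
step 4: add edge 0-5 (w=6); MST = {0-2(w=4) 0-4(w=5) 0-5(w=6) 3-6(w=3)}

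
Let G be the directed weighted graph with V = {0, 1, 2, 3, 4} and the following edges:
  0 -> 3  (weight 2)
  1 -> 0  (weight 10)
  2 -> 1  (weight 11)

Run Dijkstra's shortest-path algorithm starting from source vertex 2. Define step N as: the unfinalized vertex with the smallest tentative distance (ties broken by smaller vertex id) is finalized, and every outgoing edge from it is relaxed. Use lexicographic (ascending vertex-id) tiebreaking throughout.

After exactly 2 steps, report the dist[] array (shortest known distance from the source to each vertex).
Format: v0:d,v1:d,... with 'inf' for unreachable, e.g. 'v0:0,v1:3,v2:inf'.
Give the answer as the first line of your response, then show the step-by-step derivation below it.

v0:21,v1:11,v2:0,v3:inf,v4:inf

step 1: dist = v0:inf,v1:11,v2:0,v3:inf,v4:inf
step 2: dist = v0:21,v1:11,v2:0,v3:inf,v4:inf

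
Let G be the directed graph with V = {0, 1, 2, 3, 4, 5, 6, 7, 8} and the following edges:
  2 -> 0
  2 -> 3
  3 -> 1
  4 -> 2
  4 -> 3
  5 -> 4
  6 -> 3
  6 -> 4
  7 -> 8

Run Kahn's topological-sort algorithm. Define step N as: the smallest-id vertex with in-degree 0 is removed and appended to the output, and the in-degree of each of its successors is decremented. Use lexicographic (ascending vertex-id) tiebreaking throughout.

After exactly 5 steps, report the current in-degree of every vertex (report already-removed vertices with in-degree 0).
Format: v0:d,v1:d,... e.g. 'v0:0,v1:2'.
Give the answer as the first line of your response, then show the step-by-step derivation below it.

v0:0,v1:1,v2:0,v3:0,v4:0,v5:0,v6:0,v7:0,v8:1

step 1: output 5; order=[5]; indeg=(1,1,1,3,1,0,0,0,1)
step 2: output 6; order=[5,6]; indeg=(1,1,1,2,0,0,0,0,1)
step 3: output 4; order=[5,6,4]; indeg=(1,1,0,1,0,0,0,0,1)
step 4: output 2; order=[5,6,4,2]; indeg=(0,1,0,0,0,0,0,0,1)
step 5: output 0; order=[5,6,4,2,0]; indeg=(0,1,0,0,0,0,0,0,1)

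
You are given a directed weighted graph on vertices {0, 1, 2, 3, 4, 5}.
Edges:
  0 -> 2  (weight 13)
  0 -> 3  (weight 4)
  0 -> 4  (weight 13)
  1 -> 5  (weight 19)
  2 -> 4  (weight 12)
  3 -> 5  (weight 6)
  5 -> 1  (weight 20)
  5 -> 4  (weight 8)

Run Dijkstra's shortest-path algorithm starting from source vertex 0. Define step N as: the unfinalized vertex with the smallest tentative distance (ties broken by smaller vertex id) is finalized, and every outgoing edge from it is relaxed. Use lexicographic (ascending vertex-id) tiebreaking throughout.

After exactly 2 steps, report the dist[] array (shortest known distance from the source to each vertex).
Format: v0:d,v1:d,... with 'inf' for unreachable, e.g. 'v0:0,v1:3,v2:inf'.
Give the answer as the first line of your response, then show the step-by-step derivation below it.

v0:0,v1:inf,v2:13,v3:4,v4:13,v5:10

step 1: dist = v0:0,v1:inf,v2:13,v3:4,v4:13,v5:inf
step 2: dist = v0:0,v1:inf,v2:13,v3:4,v4:13,v5:10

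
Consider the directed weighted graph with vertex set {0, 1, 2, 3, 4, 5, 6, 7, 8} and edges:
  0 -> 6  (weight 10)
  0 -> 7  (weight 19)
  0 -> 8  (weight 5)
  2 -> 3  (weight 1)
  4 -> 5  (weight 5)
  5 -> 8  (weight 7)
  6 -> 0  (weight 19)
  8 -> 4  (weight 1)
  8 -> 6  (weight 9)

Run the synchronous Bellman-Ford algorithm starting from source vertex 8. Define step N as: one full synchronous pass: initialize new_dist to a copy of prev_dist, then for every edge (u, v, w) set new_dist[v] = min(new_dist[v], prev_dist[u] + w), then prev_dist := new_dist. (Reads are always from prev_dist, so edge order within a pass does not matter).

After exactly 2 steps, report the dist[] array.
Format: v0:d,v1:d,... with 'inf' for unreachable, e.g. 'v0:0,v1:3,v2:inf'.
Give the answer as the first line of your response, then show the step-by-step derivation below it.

v0:28,v1:inf,v2:inf,v3:inf,v4:1,v5:6,v6:9,v7:inf,v8:0

step 1: dist = v0:inf,v1:inf,v2:inf,v3:inf,v4:1,v5:inf,v6:9,v7:inf,v8:0
step 2: dist = v0:28,v1:inf,v2:inf,v3:inf,v4:1,v5:6,v6:9,v7:inf,v8:0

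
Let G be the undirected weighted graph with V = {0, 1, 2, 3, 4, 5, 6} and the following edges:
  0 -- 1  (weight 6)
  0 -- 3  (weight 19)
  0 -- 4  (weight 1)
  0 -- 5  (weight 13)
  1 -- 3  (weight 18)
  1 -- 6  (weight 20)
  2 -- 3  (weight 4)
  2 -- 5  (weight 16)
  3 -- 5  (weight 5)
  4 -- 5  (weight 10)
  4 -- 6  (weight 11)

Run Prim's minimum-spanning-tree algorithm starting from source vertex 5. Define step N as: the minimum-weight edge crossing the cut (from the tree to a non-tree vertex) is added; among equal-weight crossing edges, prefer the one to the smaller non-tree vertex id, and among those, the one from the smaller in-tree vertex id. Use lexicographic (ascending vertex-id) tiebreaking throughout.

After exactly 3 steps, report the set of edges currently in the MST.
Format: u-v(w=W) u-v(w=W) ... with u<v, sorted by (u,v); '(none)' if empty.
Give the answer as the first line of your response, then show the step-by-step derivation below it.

2-3(w=4) 3-5(w=5) 4-5(w=10)

step 1: add edge 3-5 (w=5); MST = {3-5(w=5)}
step 2: add edge 2-3 (w=4); MST = {2-3(w=4) 3-5(w=5)}
step 3: add edge 4-5 (w=10); MST = {2-3(w=4) 3-5(w=5) 4-5(w=10)}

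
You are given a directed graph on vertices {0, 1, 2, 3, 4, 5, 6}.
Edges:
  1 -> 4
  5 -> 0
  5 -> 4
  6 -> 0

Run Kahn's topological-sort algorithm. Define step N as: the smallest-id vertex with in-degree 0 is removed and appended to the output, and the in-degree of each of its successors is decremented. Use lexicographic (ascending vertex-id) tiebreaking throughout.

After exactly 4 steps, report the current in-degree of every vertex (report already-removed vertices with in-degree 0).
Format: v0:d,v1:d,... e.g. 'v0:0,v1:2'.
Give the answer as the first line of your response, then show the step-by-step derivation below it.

v0:1,v1:0,v2:0,v3:0,v4:0,v5:0,v6:0

step 1: output 1; order=[1]; indeg=(2,0,0,0,1,0,0)
step 2: output 2; order=[1,2]; indeg=(2,0,0,0,1,0,0)
step 3: output 3; order=[1,2,3]; indeg=(2,0,0,0,1,0,0)
step 4: output 5; order=[1,2,3,5]; indeg=(1,0,0,0,0,0,0)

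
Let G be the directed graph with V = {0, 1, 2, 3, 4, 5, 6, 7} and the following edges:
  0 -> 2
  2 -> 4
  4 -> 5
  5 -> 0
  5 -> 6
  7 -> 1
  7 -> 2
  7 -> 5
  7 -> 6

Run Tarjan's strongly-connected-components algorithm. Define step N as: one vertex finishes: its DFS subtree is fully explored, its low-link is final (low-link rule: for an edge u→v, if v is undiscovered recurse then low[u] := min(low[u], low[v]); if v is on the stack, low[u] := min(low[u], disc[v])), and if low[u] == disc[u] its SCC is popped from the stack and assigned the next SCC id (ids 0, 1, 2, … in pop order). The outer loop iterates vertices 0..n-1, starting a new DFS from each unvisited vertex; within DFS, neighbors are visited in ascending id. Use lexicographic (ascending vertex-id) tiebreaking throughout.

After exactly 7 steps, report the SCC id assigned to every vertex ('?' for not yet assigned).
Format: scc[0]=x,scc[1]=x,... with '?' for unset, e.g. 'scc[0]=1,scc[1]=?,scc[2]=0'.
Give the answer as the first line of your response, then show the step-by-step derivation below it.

scc[0]=1,scc[1]=2,scc[2]=1,scc[3]=3,scc[4]=1,scc[5]=1,scc[6]=0,scc[7]=?

step 1: low=(low[0]=0,low[1]=?,low[2]=1,low[3]=?,low[4]=2,low[5]=0,low[6]=4,low[7]=?); scc=(scc[0]=?,scc[1]=?,scc[2]=?,scc[3]=?,scc[4]=?,scc[5]=?,scc[6]=0,scc[7]=?)
step 2: low=(low[0]=0,low[1]=?,low[2]=1,low[3]=?,low[4]=2,low[5]=0,low[6]=4,low[7]=?); scc=(scc[0]=?,scc[1]=?,scc[2]=?,scc[3]=?,scc[4]=?,scc[5]=?,scc[6]=0,scc[7]=?)
step 3: low=(low[0]=0,low[1]=?,low[2]=1,low[3]=?,low[4]=0,low[5]=0,low[6]=4,low[7]=?); scc=(scc[0]=?,scc[1]=?,scc[2]=?,scc[3]=?,scc[4]=?,scc[5]=?,scc[6]=0,scc[7]=?)
step 4: low=(low[0]=0,low[1]=?,low[2]=0,low[3]=?,low[4]=0,low[5]=0,low[6]=4,low[7]=?); scc=(scc[0]=?,scc[1]=?,scc[2]=?,scc[3]=?,scc[4]=?,scc[5]=?,scc[6]=0,scc[7]=?)
step 5: low=(low[0]=0,low[1]=?,low[2]=0,low[3]=?,low[4]=0,low[5]=0,low[6]=4,low[7]=?); scc=(scc[0]=1,scc[1]=?,scc[2]=1,scc[3]=?,scc[4]=1,scc[5]=1,scc[6]=0,scc[7]=?)
step 6: low=(low[0]=0,low[1]=5,low[2]=0,low[3]=?,low[4]=0,low[5]=0,low[6]=4,low[7]=?); scc=(scc[0]=1,scc[1]=2,scc[2]=1,scc[3]=?,scc[4]=1,scc[5]=1,scc[6]=0,scc[7]=?)
step 7: low=(low[0]=0,low[1]=5,low[2]=0,low[3]=6,low[4]=0,low[5]=0,low[6]=4,low[7]=?); scc=(scc[0]=1,scc[1]=2,scc[2]=1,scc[3]=3,scc[4]=1,scc[5]=1,scc[6]=0,scc[7]=?)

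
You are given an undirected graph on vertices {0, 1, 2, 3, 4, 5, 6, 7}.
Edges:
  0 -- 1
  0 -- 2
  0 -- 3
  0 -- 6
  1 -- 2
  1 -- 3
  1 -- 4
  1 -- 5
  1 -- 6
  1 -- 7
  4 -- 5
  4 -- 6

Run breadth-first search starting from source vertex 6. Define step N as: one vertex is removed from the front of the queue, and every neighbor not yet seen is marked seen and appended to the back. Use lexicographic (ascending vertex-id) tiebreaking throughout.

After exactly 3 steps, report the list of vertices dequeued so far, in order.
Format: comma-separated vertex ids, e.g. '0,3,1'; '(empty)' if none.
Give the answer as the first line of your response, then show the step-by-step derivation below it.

6,0,1

step 1: dequeue 6; queue=[0,1,4]; order=6
step 2: dequeue 0; queue=[1,4,2,3]; order=6,0
step 3: dequeue 1; queue=[4,2,3,5,7]; order=6,0,1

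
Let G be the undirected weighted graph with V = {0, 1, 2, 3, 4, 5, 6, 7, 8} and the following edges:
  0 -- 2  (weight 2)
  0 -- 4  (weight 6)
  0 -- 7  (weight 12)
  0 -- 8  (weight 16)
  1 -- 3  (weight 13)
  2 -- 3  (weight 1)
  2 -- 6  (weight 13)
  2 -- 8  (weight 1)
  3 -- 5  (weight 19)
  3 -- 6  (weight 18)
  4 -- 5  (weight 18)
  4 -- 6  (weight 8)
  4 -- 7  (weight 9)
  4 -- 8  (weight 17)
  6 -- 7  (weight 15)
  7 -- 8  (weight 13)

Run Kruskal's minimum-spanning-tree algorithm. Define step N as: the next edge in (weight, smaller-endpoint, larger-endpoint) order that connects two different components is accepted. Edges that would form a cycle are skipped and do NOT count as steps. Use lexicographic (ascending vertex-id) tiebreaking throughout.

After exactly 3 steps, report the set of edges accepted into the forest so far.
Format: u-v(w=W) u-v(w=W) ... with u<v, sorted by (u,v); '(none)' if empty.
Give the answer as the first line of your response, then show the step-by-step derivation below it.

0-2(w=2) 2-3(w=1) 2-8(w=1)

step 1: add edge 2-3 (w=1); MST = {2-3(w=1)}
step 2: add edge 2-8 (w=1); MST = {2-3(w=1) 2-8(w=1)}
step 3: add edge 0-2 (w=2); MST = {0-2(w=2) 2-3(w=1) 2-8(w=1)}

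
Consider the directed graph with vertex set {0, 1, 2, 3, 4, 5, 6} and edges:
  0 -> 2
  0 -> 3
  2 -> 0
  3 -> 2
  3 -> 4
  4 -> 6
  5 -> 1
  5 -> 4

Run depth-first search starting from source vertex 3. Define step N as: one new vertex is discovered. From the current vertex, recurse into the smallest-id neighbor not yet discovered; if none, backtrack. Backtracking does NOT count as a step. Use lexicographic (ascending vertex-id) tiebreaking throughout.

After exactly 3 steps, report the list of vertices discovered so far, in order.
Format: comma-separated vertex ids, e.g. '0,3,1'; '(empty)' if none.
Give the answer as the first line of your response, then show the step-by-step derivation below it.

3,2,0

step 1: discover 3; path=3; order=3
step 2: discover 2; path=3>2; order=3,2
step 3: discover 0; path=3>2>0; order=3,2,0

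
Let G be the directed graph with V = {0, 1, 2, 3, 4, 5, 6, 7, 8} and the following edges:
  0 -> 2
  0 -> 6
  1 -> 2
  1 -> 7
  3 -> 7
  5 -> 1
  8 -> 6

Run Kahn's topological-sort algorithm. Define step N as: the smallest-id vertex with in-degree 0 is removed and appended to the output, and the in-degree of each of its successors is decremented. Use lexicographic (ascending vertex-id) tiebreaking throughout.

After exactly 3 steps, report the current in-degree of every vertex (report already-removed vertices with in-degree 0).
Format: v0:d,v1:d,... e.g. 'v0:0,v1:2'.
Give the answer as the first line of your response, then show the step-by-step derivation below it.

v0:0,v1:1,v2:1,v3:0,v4:0,v5:0,v6:1,v7:1,v8:0

step 1: output 0; order=[0]; indeg=(0,1,1,0,0,0,1,2,0)
step 2: output 3; order=[0,3]; indeg=(0,1,1,0,0,0,1,1,0)
step 3: output 4; order=[0,3,4]; indeg=(0,1,1,0,0,0,1,1,0)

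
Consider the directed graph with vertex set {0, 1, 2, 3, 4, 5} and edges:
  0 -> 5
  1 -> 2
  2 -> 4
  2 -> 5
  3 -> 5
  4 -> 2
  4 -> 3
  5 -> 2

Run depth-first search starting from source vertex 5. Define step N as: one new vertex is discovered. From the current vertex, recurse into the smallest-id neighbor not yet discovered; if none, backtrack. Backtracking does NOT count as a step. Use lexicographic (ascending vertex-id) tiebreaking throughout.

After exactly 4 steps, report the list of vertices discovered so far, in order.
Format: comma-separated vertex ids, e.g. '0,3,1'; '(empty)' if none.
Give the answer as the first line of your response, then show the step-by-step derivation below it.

5,2,4,3

step 1: discover 5; path=5; order=5
step 2: discover 2; path=5>2; order=5,2
step 3: discover 4; path=5>2>4; order=5,2,4
step 4: discover 3; path=5>2>4>3; order=5,2,4,3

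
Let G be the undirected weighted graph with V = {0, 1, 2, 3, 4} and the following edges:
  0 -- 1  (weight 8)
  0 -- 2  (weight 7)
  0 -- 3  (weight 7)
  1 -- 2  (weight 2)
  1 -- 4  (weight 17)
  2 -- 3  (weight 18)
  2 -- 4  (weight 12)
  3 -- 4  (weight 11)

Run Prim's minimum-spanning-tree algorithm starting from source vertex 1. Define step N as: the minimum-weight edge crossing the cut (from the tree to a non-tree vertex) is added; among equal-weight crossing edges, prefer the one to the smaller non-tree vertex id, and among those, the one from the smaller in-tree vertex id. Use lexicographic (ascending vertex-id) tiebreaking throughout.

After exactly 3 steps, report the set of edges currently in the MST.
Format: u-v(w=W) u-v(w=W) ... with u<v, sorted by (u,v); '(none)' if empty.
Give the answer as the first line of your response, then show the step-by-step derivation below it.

0-2(w=7) 0-3(w=7) 1-2(w=2)

step 1: add edge 1-2 (w=2); MST = {1-2(w=2)}
step 2: add edge 0-2 (w=7); MST = {0-2(w=7) 1-2(w=2)}
step 3: add edge 0-3 (w=7); MST = {0-2(w=7) 0-3(w=7) 1-2(w=2)}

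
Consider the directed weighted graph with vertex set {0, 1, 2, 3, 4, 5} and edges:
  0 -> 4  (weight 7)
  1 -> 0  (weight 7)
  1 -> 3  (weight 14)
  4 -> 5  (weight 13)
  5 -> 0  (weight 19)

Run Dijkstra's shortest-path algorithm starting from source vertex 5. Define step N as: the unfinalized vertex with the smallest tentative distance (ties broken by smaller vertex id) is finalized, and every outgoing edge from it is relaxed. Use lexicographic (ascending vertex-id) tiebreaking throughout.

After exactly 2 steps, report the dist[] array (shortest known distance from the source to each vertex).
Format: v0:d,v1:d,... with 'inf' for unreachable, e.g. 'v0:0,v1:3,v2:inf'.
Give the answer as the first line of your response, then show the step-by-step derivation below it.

v0:19,v1:inf,v2:inf,v3:inf,v4:26,v5:0

step 1: dist = v0:19,v1:inf,v2:inf,v3:inf,v4:inf,v5:0
step 2: dist = v0:19,v1:inf,v2:inf,v3:inf,v4:26,v5:0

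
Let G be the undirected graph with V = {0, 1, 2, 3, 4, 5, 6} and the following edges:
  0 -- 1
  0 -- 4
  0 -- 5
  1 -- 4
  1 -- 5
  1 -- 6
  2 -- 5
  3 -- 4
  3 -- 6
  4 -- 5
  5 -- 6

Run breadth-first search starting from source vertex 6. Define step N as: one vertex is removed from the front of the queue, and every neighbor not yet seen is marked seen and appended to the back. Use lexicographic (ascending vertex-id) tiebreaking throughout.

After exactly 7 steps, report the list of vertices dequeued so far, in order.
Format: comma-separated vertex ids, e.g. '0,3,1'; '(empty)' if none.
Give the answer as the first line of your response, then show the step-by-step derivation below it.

6,1,3,5,0,4,2

step 1: dequeue 6; queue=[1,3,5]; order=6
step 2: dequeue 1; queue=[3,5,0,4]; order=6,1
step 3: dequeue 3; queue=[5,0,4]; order=6,1,3
step 4: dequeue 5; queue=[0,4,2]; order=6,1,3,5
step 5: dequeue 0; queue=[4,2]; order=6,1,3,5,0
step 6: dequeue 4; queue=[2]; order=6,1,3,5,0,4
step 7: dequeue 2; queue=[(empty)]; order=6,1,3,5,0,4,2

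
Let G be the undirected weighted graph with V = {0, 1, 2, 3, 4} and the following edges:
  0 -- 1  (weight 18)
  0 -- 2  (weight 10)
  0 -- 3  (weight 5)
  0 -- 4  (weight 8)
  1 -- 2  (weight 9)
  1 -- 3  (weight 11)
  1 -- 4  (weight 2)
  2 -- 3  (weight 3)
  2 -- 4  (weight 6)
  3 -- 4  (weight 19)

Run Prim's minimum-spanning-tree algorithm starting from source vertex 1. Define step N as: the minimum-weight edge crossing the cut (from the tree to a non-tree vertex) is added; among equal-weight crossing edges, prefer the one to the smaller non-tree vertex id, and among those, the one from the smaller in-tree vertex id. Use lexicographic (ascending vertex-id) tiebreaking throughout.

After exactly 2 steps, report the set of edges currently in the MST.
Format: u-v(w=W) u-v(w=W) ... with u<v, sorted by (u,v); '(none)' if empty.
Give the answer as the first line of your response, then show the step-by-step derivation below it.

1-4(w=2) 2-4(w=6)

step 1: add edge 1-4 (w=2); MST = {1-4(w=2)}
step 2: add edge 2-4 (w=6); MST = {1-4(w=2) 2-4(w=6)}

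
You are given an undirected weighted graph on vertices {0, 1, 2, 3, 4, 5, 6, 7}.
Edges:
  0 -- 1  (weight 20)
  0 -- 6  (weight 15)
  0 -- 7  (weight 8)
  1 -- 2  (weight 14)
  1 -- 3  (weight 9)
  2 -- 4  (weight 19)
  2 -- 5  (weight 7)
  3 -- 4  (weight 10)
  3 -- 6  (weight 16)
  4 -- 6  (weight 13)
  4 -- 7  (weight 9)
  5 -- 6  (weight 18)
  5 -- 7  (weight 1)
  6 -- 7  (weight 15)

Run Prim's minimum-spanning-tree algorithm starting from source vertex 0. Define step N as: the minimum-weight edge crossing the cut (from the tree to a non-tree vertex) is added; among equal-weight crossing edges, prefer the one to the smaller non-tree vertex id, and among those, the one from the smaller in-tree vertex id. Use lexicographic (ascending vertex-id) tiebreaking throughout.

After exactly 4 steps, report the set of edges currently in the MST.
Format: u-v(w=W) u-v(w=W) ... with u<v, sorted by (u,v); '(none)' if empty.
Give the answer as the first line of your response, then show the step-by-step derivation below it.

0-7(w=8) 2-5(w=7) 4-7(w=9) 5-7(w=1)

step 1: add edge 0-7 (w=8); MST = {0-7(w=8)}
step 2: add edge 5-7 (w=1); MST = {0-7(w=8) 5-7(w=1)}
step 3: add edge 2-5 (w=7); MST = {0-7(w=8) 2-5(w=7) 5-7(w=1)}
step 4: add edge 4-7 (w=9); MST = {0-7(w=8) 2-5(w=7) 4-7(w=9) 5-7(w=1)}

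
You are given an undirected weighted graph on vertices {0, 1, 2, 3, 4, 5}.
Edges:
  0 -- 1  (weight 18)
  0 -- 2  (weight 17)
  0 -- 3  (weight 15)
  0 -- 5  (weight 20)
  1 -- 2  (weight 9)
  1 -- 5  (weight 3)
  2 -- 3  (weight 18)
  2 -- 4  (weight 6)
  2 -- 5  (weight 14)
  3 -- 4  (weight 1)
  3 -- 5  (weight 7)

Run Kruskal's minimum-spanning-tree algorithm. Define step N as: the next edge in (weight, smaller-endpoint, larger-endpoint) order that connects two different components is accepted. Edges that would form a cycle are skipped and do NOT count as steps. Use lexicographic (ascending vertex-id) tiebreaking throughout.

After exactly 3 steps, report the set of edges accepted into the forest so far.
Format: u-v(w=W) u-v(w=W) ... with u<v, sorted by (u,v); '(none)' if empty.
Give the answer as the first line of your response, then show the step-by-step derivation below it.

1-5(w=3) 2-4(w=6) 3-4(w=1)

step 1: add edge 3-4 (w=1); MST = {3-4(w=1)}
step 2: add edge 1-5 (w=3); MST = {1-5(w=3) 3-4(w=1)}
step 3: add edge 2-4 (w=6); MST = {1-5(w=3) 2-4(w=6) 3-4(w=1)}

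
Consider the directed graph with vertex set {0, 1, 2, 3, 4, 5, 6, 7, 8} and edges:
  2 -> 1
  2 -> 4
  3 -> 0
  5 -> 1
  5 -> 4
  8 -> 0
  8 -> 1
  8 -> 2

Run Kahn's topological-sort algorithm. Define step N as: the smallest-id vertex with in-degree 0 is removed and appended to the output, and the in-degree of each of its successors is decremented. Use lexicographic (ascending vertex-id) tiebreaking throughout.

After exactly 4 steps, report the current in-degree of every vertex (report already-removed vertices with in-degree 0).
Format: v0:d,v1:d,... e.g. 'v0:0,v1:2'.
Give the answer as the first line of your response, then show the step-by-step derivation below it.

v0:1,v1:2,v2:1,v3:0,v4:1,v5:0,v6:0,v7:0,v8:0

step 1: output 3; order=[3]; indeg=(1,3,1,0,2,0,0,0,0)
step 2: output 5; order=[3,5]; indeg=(1,2,1,0,1,0,0,0,0)
step 3: output 6; order=[3,5,6]; indeg=(1,2,1,0,1,0,0,0,0)
step 4: output 7; order=[3,5,6,7]; indeg=(1,2,1,0,1,0,0,0,0)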